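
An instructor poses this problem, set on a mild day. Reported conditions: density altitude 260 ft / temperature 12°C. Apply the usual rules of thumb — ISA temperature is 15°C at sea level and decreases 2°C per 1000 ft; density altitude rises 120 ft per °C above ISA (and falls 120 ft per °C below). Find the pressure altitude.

500 ft

DA = PA + 120 × (OAT − (15 − 2·PA/1000)) = PA + 120·OAT − 1800 + 0.24·PA = 1.24·PA + 120·OAT − 1800.
So 1.24·PA = 260 − 120 × 12 + 1800 = 620.
PA = 620 / 1.24 = 500 ft.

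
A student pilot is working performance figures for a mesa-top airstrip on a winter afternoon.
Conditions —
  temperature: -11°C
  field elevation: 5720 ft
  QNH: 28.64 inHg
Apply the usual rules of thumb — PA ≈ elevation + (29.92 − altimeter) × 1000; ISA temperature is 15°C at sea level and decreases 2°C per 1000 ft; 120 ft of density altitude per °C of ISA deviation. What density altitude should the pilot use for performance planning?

5560 ft

Pressure altitude = 5720 + (29.92 − 28.64) × 1000 = 5720 + (+1280) = 7000 ft.
ISA temperature at 7000 ft = 15 − 2 × (7000/1000) = 1°C.
ISA deviation = -11 − 1 = -12°C.
Density altitude = 7000 + 120 × (-12) = 5560 ft.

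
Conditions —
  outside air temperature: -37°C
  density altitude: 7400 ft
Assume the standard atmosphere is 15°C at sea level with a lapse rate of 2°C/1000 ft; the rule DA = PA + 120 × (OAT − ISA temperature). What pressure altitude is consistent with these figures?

DA = PA + 120 × (OAT − (15 − 2·PA/1000)) = PA + 120·OAT − 1800 + 0.24·PA = 1.24·PA + 120·OAT − 1800.
So 1.24·PA = 7400 − 120 × (-37) + 1800 = 13640.
PA = 13640 / 1.24 = 11000 ft.

11000 ft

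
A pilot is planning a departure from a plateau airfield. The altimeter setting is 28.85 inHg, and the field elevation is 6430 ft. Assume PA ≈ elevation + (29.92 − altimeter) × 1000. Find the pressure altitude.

7500 ft

Pressure correction = (29.92 − 28.85) × 1000 = +1070 ft.
Pressure altitude = 6430 + (+1070) = 7500 ft.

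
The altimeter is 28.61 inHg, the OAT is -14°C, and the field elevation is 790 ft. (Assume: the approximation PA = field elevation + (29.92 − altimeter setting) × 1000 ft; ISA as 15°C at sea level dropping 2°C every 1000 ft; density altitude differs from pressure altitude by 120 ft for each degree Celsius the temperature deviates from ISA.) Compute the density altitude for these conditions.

Pressure altitude = 790 + (29.92 − 28.61) × 1000 = 790 + (+1310) = 2100 ft.
ISA temperature at 2100 ft = 15 − 2 × (2100/1000) = 10.8°C.
ISA deviation = -14 − 10.8 = -24.8°C.
Density altitude = 2100 + 120 × (-24.8) = -876 ft.

-876 ft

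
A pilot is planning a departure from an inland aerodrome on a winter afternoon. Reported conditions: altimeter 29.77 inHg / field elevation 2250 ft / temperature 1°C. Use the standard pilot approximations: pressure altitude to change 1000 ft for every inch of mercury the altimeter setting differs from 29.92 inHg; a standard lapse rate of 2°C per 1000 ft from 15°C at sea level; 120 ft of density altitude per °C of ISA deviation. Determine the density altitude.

Pressure altitude = 2250 + (29.92 − 29.77) × 1000 = 2250 + (+150) = 2400 ft.
ISA temperature at 2400 ft = 15 − 2 × (2400/1000) = 10.2°C.
ISA deviation = 1 − 10.2 = -9.2°C.
Density altitude = 2400 + 120 × (-9.2) = 1296 ft.

1296 ft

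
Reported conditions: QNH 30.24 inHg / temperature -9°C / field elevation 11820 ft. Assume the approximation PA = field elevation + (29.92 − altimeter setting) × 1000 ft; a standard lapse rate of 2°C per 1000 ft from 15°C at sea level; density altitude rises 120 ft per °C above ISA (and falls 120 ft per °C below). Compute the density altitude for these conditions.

11380 ft

Pressure altitude = 11820 + (29.92 − 30.24) × 1000 = 11820 + (-320) = 11500 ft.
ISA temperature at 11500 ft = 15 − 2 × (11500/1000) = -8°C.
ISA deviation = -9 − (-8) = -1°C.
Density altitude = 11500 + 120 × (-1) = 11380 ft.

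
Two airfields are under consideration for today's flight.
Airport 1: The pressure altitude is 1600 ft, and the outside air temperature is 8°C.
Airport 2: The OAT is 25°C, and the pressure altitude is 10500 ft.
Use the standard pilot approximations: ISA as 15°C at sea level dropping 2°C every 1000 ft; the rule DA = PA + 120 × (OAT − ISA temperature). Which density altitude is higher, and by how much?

Airport 1: ISA temp = 11.8°C, deviation -3.8°C, DA = 1600 + 120 × (-3.8) = 1144 ft.
Airport 2: ISA temp = -6°C, deviation +31°C, DA = 10500 + 120 × 31 = 14220 ft.
Airport 2 is higher by 14220 − 1144 = 13076 ft.

Airport 2 by 13076 ft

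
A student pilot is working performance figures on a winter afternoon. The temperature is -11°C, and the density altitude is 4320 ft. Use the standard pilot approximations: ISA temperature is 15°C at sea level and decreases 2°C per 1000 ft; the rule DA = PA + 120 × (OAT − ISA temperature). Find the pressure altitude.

6000 ft

DA = PA + 120 × (OAT − (15 − 2·PA/1000)) = PA + 120·OAT − 1800 + 0.24·PA = 1.24·PA + 120·OAT − 1800.
So 1.24·PA = 4320 − 120 × (-11) + 1800 = 7440.
PA = 7440 / 1.24 = 6000 ft.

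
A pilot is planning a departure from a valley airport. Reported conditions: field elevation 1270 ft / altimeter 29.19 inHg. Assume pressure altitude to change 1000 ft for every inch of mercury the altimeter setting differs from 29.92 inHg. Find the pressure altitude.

2000 ft

Pressure correction = (29.92 − 29.19) × 1000 = +730 ft.
Pressure altitude = 1270 + (+730) = 2000 ft.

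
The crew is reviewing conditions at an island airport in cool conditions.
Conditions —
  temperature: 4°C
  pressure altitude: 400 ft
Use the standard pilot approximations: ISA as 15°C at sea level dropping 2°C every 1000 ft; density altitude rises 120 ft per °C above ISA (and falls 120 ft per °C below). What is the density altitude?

-824 ft

ISA temperature at 400 ft = 15 − 2 × (400/1000) = 14.2°C.
ISA deviation = 4 − 14.2 = -10.2°C.
Density altitude = 400 + 120 × (-10.2) = 400 + (-1224) = -824 ft.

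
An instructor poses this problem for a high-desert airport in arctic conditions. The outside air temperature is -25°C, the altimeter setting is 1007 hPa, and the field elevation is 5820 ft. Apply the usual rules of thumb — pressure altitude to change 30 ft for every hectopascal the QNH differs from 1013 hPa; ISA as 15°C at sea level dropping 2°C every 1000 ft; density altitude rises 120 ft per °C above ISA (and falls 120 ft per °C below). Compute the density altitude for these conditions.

Pressure altitude = 5820 + (1013 − 1007) × 30 = 5820 + (+180) = 6000 ft.
ISA temperature at 6000 ft = 15 − 2 × (6000/1000) = 3°C.
ISA deviation = -25 − 3 = -28°C.
Density altitude = 6000 + 120 × (-28) = 2640 ft.

2640 ft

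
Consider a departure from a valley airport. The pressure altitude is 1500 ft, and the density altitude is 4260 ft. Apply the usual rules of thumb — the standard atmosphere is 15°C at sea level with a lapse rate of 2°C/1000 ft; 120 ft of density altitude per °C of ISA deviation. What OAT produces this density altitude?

Density altitude − pressure altitude = 4260 − 1500 = +2760 ft.
At 120 ft/°C that is an ISA deviation of 2760/120 = +23°C.
ISA temperature at 1500 ft = 15 − 2 × (1500/1000) = 12°C.
OAT = ISA + deviation = 12 + (+23) = 35°C.

35°C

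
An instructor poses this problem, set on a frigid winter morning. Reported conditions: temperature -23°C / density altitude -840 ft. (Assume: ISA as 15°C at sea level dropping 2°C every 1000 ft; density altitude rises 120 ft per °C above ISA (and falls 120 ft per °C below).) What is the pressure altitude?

3000 ft

DA = PA + 120 × (OAT − (15 − 2·PA/1000)) = PA + 120·OAT − 1800 + 0.24·PA = 1.24·PA + 120·OAT − 1800.
So 1.24·PA = -840 − 120 × (-23) + 1800 = 3720.
PA = 3720 / 1.24 = 3000 ft.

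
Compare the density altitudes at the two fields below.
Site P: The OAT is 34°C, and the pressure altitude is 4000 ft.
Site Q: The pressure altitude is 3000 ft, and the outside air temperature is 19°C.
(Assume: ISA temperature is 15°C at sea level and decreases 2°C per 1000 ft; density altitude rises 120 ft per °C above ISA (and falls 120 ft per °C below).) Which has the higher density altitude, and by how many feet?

Site P: ISA temp = 7°C, deviation +27°C, DA = 4000 + 120 × 27 = 7240 ft.
Site Q: ISA temp = 9°C, deviation +10°C, DA = 3000 + 120 × 10 = 4200 ft.
Site P is higher by 7240 − 4200 = 3040 ft.

Site P by 3040 ft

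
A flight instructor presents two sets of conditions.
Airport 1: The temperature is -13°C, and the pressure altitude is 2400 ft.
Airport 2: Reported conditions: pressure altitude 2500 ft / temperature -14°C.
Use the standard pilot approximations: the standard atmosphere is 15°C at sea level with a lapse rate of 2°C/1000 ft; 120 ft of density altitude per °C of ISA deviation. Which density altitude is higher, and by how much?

Airport 1: ISA temp = 10.2°C, deviation -23.2°C, DA = 2400 + 120 × (-23.2) = -384 ft.
Airport 2: ISA temp = 10°C, deviation -24°C, DA = 2500 + 120 × (-24) = -380 ft.
Airport 2 is higher by -380 − (-384) = 4 ft.

Airport 2 by 4 ft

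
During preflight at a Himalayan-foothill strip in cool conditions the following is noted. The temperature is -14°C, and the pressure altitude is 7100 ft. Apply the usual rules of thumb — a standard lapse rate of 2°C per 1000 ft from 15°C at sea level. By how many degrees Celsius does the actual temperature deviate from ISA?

ISA temperature at 7100 ft = 15 − 2 × (7100/1000) = 0.8°C.
Deviation = OAT − ISA = -14 − 0.8 = -14.8°C.

ISA-14.8°C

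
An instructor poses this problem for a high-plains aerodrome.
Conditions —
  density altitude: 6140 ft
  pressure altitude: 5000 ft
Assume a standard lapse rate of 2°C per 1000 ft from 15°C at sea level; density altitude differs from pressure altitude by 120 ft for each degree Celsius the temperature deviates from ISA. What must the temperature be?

14.5°C

Density altitude − pressure altitude = 6140 − 5000 = +1140 ft.
At 120 ft/°C that is an ISA deviation of 1140/120 = +9.5°C.
ISA temperature at 5000 ft = 15 − 2 × (5000/1000) = 5°C.
OAT = ISA + deviation = 5 + (+9.5) = 14.5°C.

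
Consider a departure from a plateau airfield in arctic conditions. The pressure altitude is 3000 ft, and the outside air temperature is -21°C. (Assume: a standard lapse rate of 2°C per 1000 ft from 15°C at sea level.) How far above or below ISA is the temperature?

ISA temperature at 3000 ft = 15 − 2 × (3000/1000) = 9°C.
Deviation = OAT − ISA = -21 − 9 = -30°C.

ISA-30°C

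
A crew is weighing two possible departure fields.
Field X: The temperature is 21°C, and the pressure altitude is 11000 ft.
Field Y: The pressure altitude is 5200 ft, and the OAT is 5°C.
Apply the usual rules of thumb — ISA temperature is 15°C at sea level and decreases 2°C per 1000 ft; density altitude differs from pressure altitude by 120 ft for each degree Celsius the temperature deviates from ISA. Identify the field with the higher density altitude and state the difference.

Field X: ISA temp = -7°C, deviation +28°C, DA = 11000 + 120 × 28 = 14360 ft.
Field Y: ISA temp = 4.6°C, deviation +0.4°C, DA = 5200 + 120 × 0.4 = 5248 ft.
Field X is higher by 14360 − 5248 = 9112 ft.

Field X by 9112 ft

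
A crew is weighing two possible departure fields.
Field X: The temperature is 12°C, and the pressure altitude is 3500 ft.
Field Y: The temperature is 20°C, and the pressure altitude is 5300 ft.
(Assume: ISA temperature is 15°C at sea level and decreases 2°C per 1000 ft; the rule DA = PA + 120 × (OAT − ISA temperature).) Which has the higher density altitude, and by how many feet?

Field Y by 3192 ft

Field X: ISA temp = 8°C, deviation +4°C, DA = 3500 + 120 × 4 = 3980 ft.
Field Y: ISA temp = 4.4°C, deviation +15.6°C, DA = 5300 + 120 × 15.6 = 7172 ft.
Field Y is higher by 7172 − 3980 = 3192 ft.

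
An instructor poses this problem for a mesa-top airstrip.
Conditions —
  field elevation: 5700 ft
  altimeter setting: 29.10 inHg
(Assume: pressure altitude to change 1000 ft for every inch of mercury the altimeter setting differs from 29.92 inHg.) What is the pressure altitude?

Pressure correction = (29.92 − 29.10) × 1000 = +820 ft.
Pressure altitude = 5700 + (+820) = 6520 ft.

6520 ft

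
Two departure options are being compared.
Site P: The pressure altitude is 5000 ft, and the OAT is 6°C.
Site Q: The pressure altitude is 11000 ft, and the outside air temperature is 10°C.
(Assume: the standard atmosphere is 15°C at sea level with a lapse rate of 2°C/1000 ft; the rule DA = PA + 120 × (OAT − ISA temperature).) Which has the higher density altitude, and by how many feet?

Site P: ISA temp = 5°C, deviation +1°C, DA = 5000 + 120 × 1 = 5120 ft.
Site Q: ISA temp = -7°C, deviation +17°C, DA = 11000 + 120 × 17 = 13040 ft.
Site Q is higher by 13040 − 5120 = 7920 ft.

Site Q by 7920 ft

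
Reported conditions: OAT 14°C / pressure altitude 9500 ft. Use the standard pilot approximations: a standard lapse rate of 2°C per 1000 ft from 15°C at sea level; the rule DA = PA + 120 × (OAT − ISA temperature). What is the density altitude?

ISA temperature at 9500 ft = 15 − 2 × (9500/1000) = -4°C.
ISA deviation = 14 − (-4) = +18°C.
Density altitude = 9500 + 120 × (18) = 9500 + (+2160) = 11660 ft.

11660 ft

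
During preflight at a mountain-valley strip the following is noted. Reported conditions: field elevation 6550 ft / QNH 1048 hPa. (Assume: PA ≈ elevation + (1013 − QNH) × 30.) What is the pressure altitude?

5500 ft

Pressure correction = (1013 − 1048) × 30 = -1050 ft.
Pressure altitude = 6550 + (-1050) = 5500 ft.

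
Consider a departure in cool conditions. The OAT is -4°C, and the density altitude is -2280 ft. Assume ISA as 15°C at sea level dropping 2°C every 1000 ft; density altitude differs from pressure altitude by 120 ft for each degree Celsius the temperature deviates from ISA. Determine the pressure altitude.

DA = PA + 120 × (OAT − (15 − 2·PA/1000)) = PA + 120·OAT − 1800 + 0.24·PA = 1.24·PA + 120·OAT − 1800.
So 1.24·PA = -2280 − 120 × (-4) + 1800 = 0.
PA = 0 / 1.24 = 0 ft.

0 ft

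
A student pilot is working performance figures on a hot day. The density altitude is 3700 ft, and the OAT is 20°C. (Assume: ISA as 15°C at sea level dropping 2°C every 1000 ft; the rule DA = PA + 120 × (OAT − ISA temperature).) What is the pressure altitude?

DA = PA + 120 × (OAT − (15 − 2·PA/1000)) = PA + 120·OAT − 1800 + 0.24·PA = 1.24·PA + 120·OAT − 1800.
So 1.24·PA = 3700 − 120 × 20 + 1800 = 3100.
PA = 3100 / 1.24 = 2500 ft.

2500 ft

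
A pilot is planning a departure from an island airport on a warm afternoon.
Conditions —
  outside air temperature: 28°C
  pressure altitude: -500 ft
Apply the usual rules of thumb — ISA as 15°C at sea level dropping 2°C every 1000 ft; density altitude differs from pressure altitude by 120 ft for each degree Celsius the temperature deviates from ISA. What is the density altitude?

940 ft

ISA temperature at -500 ft = 15 − 2 × (-500/1000) = 16°C.
ISA deviation = 28 − 16 = +12°C.
Density altitude = -500 + 120 × (12) = -500 + (+1440) = 940 ft.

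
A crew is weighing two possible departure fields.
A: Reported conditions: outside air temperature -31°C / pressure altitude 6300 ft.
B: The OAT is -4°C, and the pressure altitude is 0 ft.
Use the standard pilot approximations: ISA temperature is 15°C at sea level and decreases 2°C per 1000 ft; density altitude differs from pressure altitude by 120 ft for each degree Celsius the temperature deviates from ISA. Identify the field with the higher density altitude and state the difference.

A: ISA temp = 2.4°C, deviation -33.4°C, DA = 6300 + 120 × (-33.4) = 2292 ft.
B: ISA temp = 15°C, deviation -19°C, DA = 0 + 120 × (-19) = -2280 ft.
A is higher by 2292 − (-2280) = 4572 ft.

A by 4572 ft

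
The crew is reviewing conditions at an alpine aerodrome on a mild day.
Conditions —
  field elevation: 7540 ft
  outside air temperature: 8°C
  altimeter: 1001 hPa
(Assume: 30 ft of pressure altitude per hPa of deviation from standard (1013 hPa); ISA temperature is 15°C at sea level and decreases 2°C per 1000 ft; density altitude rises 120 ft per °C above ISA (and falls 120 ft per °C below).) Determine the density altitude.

8956 ft

Pressure altitude = 7540 + (1013 − 1001) × 30 = 7540 + (+360) = 7900 ft.
ISA temperature at 7900 ft = 15 − 2 × (7900/1000) = -0.8°C.
ISA deviation = 8 − (-0.8) = +8.8°C.
Density altitude = 7900 + 120 × (8.8) = 8956 ft.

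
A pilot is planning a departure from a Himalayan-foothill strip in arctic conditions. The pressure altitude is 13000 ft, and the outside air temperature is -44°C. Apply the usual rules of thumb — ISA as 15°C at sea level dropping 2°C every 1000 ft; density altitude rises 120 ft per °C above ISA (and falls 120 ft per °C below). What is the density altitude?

ISA temperature at 13000 ft = 15 − 2 × (13000/1000) = -11°C.
ISA deviation = -44 − (-11) = -33°C.
Density altitude = 13000 + 120 × (-33) = 13000 + (-3960) = 9040 ft.

9040 ft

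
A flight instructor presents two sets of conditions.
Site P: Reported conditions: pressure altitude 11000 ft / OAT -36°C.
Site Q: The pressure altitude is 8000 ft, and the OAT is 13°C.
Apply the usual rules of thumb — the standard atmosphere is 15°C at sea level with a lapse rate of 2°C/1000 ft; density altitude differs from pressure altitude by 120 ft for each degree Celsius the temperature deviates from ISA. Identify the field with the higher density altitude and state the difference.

Site P: ISA temp = -7°C, deviation -29°C, DA = 11000 + 120 × (-29) = 7520 ft.
Site Q: ISA temp = -1°C, deviation +14°C, DA = 8000 + 120 × 14 = 9680 ft.
Site Q is higher by 9680 − 7520 = 2160 ft.

Site Q by 2160 ft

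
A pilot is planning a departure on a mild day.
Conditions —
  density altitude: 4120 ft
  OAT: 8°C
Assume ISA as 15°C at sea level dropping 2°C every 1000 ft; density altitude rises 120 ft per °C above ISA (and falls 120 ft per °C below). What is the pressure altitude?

DA = PA + 120 × (OAT − (15 − 2·PA/1000)) = PA + 120·OAT − 1800 + 0.24·PA = 1.24·PA + 120·OAT − 1800.
So 1.24·PA = 4120 − 120 × 8 + 1800 = 4960.
PA = 4960 / 1.24 = 4000 ft.

4000 ft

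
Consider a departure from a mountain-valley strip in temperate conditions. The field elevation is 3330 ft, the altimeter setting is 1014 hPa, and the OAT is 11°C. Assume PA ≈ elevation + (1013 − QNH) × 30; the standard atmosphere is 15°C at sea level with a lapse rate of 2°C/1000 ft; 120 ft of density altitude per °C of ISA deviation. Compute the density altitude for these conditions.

3612 ft

Pressure altitude = 3330 + (1013 − 1014) × 30 = 3330 + (-30) = 3300 ft.
ISA temperature at 3300 ft = 15 − 2 × (3300/1000) = 8.4°C.
ISA deviation = 11 − 8.4 = +2.6°C.
Density altitude = 3300 + 120 × (2.6) = 3612 ft.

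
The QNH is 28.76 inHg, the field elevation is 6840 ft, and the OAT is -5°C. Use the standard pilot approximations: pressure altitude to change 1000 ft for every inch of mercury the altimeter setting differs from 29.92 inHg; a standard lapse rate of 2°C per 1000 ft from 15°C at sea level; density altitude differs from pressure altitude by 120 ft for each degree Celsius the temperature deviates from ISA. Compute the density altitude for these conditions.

7520 ft

Pressure altitude = 6840 + (29.92 − 28.76) × 1000 = 6840 + (+1160) = 8000 ft.
ISA temperature at 8000 ft = 15 − 2 × (8000/1000) = -1°C.
ISA deviation = -5 − (-1) = -4°C.
Density altitude = 8000 + 120 × (-4) = 7520 ft.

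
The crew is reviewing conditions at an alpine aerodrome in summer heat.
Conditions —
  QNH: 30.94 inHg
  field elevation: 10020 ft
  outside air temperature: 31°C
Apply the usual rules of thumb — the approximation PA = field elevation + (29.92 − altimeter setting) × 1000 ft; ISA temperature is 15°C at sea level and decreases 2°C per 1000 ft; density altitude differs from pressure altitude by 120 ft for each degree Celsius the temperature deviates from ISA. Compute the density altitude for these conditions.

13080 ft

Pressure altitude = 10020 + (29.92 − 30.94) × 1000 = 10020 + (-1020) = 9000 ft.
ISA temperature at 9000 ft = 15 − 2 × (9000/1000) = -3°C.
ISA deviation = 31 − (-3) = +34°C.
Density altitude = 9000 + 120 × (34) = 13080 ft.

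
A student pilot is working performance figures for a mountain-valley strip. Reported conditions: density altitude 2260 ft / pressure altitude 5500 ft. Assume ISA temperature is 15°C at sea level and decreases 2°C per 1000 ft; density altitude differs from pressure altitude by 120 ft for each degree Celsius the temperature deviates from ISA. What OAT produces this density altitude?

Density altitude − pressure altitude = 2260 − 5500 = -3240 ft.
At 120 ft/°C that is an ISA deviation of -3240/120 = -27°C.
ISA temperature at 5500 ft = 15 − 2 × (5500/1000) = 4°C.
OAT = ISA + deviation = 4 + (-27) = -23°C.

-23°C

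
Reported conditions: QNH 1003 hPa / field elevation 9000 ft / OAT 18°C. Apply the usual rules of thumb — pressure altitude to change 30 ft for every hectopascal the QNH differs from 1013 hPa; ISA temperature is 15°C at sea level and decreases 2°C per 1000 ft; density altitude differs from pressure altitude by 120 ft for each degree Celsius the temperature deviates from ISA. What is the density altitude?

Pressure altitude = 9000 + (1013 − 1003) × 30 = 9000 + (+300) = 9300 ft.
ISA temperature at 9300 ft = 15 − 2 × (9300/1000) = -3.6°C.
ISA deviation = 18 − (-3.6) = +21.6°C.
Density altitude = 9300 + 120 × (21.6) = 11892 ft.

11892 ft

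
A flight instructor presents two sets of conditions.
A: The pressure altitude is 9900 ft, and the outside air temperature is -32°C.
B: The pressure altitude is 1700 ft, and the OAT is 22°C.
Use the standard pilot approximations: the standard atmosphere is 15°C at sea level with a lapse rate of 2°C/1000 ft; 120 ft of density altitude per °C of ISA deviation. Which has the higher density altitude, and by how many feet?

A by 3688 ft

A: ISA temp = -4.8°C, deviation -27.2°C, DA = 9900 + 120 × (-27.2) = 6636 ft.
B: ISA temp = 11.6°C, deviation +10.4°C, DA = 1700 + 120 × 10.4 = 2948 ft.
A is higher by 6636 − 2948 = 3688 ft.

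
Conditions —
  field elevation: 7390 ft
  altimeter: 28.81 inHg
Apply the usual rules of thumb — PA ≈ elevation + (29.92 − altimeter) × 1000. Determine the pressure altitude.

Pressure correction = (29.92 − 28.81) × 1000 = +1110 ft.
Pressure altitude = 7390 + (+1110) = 8500 ft.

8500 ft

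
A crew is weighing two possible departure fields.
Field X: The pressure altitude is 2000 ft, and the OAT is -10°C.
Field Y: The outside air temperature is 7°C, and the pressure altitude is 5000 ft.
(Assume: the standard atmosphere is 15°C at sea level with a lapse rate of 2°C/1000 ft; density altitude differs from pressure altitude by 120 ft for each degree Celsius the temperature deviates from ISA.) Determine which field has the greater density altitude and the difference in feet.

Field X: ISA temp = 11°C, deviation -21°C, DA = 2000 + 120 × (-21) = -520 ft.
Field Y: ISA temp = 5°C, deviation +2°C, DA = 5000 + 120 × 2 = 5240 ft.
Field Y is higher by 5240 − (-520) = 5760 ft.

Field Y by 5760 ft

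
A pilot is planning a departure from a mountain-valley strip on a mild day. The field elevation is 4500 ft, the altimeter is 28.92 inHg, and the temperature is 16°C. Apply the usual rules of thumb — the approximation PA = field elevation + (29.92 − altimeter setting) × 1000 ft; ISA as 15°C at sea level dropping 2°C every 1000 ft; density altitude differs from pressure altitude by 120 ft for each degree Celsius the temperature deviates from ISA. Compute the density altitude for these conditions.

Pressure altitude = 4500 + (29.92 − 28.92) × 1000 = 4500 + (+1000) = 5500 ft.
ISA temperature at 5500 ft = 15 − 2 × (5500/1000) = 4°C.
ISA deviation = 16 − 4 = +12°C.
Density altitude = 5500 + 120 × (12) = 6940 ft.

6940 ft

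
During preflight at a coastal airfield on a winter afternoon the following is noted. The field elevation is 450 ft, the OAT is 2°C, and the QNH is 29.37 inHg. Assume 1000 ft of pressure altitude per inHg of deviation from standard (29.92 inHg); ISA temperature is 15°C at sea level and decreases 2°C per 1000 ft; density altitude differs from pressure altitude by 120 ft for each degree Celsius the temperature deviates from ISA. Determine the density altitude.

Pressure altitude = 450 + (29.92 − 29.37) × 1000 = 450 + (+550) = 1000 ft.
ISA temperature at 1000 ft = 15 − 2 × (1000/1000) = 13°C.
ISA deviation = 2 − 13 = -11°C.
Density altitude = 1000 + 120 × (-11) = -320 ft.

-320 ft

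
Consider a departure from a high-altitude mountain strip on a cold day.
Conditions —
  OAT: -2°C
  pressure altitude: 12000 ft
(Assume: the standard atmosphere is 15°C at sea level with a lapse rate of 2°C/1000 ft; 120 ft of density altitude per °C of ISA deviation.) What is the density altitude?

ISA temperature at 12000 ft = 15 − 2 × (12000/1000) = -9°C.
ISA deviation = -2 − (-9) = +7°C.
Density altitude = 12000 + 120 × (7) = 12000 + (+840) = 12840 ft.

12840 ft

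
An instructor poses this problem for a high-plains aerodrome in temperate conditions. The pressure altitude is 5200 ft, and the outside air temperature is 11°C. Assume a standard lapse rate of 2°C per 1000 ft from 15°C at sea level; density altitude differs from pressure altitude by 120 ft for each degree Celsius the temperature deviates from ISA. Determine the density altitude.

5968 ft

ISA temperature at 5200 ft = 15 − 2 × (5200/1000) = 4.6°C.
ISA deviation = 11 − 4.6 = +6.4°C.
Density altitude = 5200 + 120 × (6.4) = 5200 + (+768) = 5968 ft.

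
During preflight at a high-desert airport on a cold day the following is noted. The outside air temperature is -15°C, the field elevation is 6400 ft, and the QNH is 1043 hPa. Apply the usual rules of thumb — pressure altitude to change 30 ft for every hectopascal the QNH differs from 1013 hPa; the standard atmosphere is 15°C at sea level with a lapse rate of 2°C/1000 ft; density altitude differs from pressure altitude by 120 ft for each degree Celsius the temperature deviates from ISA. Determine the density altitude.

3220 ft

Pressure altitude = 6400 + (1013 − 1043) × 30 = 6400 + (-900) = 5500 ft.
ISA temperature at 5500 ft = 15 − 2 × (5500/1000) = 4°C.
ISA deviation = -15 − 4 = -19°C.
Density altitude = 5500 + 120 × (-19) = 3220 ft.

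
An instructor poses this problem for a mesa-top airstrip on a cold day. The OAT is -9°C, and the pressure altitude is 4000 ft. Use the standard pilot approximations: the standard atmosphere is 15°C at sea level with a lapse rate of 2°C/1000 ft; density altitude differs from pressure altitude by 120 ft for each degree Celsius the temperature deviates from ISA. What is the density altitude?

2080 ft

ISA temperature at 4000 ft = 15 − 2 × (4000/1000) = 7°C.
ISA deviation = -9 − 7 = -16°C.
Density altitude = 4000 + 120 × (-16) = 4000 + (-1920) = 2080 ft.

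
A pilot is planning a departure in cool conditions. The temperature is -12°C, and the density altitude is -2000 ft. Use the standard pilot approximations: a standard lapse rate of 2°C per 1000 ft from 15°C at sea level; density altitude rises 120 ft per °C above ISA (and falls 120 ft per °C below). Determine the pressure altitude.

DA = PA + 120 × (OAT − (15 − 2·PA/1000)) = PA + 120·OAT − 1800 + 0.24·PA = 1.24·PA + 120·OAT − 1800.
So 1.24·PA = -2000 − 120 × (-12) + 1800 = 1240.
PA = 1240 / 1.24 = 1000 ft.

1000 ft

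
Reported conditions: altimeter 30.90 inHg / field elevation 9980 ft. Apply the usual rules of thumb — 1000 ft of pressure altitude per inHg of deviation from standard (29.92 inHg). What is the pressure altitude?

9000 ft

Pressure correction = (29.92 − 30.90) × 1000 = -980 ft.
Pressure altitude = 9980 + (-980) = 9000 ft.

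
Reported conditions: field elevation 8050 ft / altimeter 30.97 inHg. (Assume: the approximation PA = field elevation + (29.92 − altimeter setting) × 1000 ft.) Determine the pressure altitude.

Pressure correction = (29.92 − 30.97) × 1000 = -1050 ft.
Pressure altitude = 8050 + (-1050) = 7000 ft.

7000 ft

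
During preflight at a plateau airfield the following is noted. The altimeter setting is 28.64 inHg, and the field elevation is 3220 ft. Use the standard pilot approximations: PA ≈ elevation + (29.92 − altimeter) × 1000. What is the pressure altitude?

Pressure correction = (29.92 − 28.64) × 1000 = +1280 ft.
Pressure altitude = 3220 + (+1280) = 4500 ft.

4500 ft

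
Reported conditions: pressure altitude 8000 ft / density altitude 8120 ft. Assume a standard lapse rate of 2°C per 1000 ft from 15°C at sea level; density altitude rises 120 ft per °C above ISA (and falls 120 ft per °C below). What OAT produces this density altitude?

Density altitude − pressure altitude = 8120 − 8000 = +120 ft.
At 120 ft/°C that is an ISA deviation of 120/120 = +1°C.
ISA temperature at 8000 ft = 15 − 2 × (8000/1000) = -1°C.
OAT = ISA + deviation = -1 + (+1) = 0°C.

0°C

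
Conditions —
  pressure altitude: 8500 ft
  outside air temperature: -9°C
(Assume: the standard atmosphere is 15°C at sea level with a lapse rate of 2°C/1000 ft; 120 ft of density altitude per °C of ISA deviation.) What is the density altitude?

ISA temperature at 8500 ft = 15 − 2 × (8500/1000) = -2°C.
ISA deviation = -9 − (-2) = -7°C.
Density altitude = 8500 + 120 × (-7) = 8500 + (-840) = 7660 ft.

7660 ft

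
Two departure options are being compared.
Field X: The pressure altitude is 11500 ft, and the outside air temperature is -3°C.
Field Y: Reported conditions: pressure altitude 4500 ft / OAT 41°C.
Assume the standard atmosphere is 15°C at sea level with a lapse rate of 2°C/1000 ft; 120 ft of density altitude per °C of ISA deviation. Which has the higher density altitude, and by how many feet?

Field X by 3400 ft

Field X: ISA temp = -8°C, deviation +5°C, DA = 11500 + 120 × 5 = 12100 ft.
Field Y: ISA temp = 6°C, deviation +35°C, DA = 4500 + 120 × 35 = 8700 ft.
Field X is higher by 12100 − 8700 = 3400 ft.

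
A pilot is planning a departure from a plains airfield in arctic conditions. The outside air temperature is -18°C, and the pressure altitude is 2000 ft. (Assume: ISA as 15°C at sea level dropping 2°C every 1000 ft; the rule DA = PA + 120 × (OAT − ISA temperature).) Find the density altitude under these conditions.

ISA temperature at 2000 ft = 15 − 2 × (2000/1000) = 11°C.
ISA deviation = -18 − 11 = -29°C.
Density altitude = 2000 + 120 × (-29) = 2000 + (-3480) = -1480 ft.

-1480 ft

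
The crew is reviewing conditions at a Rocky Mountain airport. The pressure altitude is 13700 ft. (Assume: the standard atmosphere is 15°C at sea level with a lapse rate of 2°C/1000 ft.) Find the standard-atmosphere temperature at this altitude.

ISA temperature = 15 − 2 × (13700/1000) = 15 − 27.4 = -12.4°C.

-12.4°C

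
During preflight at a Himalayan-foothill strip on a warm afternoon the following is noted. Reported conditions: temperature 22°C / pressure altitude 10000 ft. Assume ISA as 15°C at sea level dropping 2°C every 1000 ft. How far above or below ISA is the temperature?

ISA temperature at 10000 ft = 15 − 2 × (10000/1000) = -5°C.
Deviation = OAT − ISA = 22 − (-5) = +27°C.

ISA+27°C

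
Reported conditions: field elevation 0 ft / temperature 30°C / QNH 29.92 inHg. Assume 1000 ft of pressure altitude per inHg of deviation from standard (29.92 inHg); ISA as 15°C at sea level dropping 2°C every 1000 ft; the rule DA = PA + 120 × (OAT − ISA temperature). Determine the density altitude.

Pressure altitude = 0 + (29.92 − 29.92) × 1000 = 0 + (0) = 0 ft.
ISA temperature at 0 ft = 15 − 2 × (0/1000) = 15°C.
ISA deviation = 30 − 15 = +15°C.
Density altitude = 0 + 120 × (15) = 1800 ft.

1800 ft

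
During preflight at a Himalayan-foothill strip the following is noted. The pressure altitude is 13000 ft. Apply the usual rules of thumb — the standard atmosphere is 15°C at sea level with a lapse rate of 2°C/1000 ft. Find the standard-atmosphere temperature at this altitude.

ISA temperature = 15 − 2 × (13000/1000) = 15 − 26 = -11°C.

-11°C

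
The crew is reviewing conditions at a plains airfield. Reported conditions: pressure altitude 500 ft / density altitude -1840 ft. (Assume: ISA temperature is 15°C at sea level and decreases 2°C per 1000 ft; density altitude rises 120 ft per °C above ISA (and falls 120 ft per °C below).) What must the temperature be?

-5.5°C

Density altitude − pressure altitude = -1840 − 500 = -2340 ft.
At 120 ft/°C that is an ISA deviation of -2340/120 = -19.5°C.
ISA temperature at 500 ft = 15 − 2 × (500/1000) = 14°C.
OAT = ISA + deviation = 14 + (-19.5) = -5.5°C.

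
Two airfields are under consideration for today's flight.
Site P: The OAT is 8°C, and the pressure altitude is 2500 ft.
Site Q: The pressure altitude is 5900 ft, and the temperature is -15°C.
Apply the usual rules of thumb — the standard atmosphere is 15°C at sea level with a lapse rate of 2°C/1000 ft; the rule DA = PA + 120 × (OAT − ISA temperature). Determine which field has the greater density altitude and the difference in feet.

Site Q by 1456 ft

Site P: ISA temp = 10°C, deviation -2°C, DA = 2500 + 120 × (-2) = 2260 ft.
Site Q: ISA temp = 3.2°C, deviation -18.2°C, DA = 5900 + 120 × (-18.2) = 3716 ft.
Site Q is higher by 3716 − 2260 = 1456 ft.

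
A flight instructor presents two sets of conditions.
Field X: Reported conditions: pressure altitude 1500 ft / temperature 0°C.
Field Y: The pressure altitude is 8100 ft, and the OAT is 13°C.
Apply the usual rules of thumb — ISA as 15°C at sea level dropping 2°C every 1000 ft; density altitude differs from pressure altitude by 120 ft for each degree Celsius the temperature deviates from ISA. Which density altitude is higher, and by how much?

Field Y by 9744 ft

Field X: ISA temp = 12°C, deviation -12°C, DA = 1500 + 120 × (-12) = 60 ft.
Field Y: ISA temp = -1.2°C, deviation +14.2°C, DA = 8100 + 120 × 14.2 = 9804 ft.
Field Y is higher by 9804 − 60 = 9744 ft.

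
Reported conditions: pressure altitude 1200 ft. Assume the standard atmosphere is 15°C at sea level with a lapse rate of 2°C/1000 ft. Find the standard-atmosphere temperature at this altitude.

12.6°C

ISA temperature = 15 − 2 × (1200/1000) = 15 − 2.4 = 12.6°C.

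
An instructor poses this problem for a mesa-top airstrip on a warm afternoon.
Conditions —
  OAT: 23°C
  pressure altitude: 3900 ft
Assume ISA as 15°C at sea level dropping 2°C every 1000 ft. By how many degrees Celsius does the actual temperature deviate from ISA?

ISA temperature at 3900 ft = 15 − 2 × (3900/1000) = 7.2°C.
Deviation = OAT − ISA = 23 − 7.2 = +15.8°C.

ISA+15.8°C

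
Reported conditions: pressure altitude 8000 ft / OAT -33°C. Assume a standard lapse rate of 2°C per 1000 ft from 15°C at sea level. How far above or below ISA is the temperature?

ISA-32°C

ISA temperature at 8000 ft = 15 − 2 × (8000/1000) = -1°C.
Deviation = OAT − ISA = -33 − (-1) = -32°C.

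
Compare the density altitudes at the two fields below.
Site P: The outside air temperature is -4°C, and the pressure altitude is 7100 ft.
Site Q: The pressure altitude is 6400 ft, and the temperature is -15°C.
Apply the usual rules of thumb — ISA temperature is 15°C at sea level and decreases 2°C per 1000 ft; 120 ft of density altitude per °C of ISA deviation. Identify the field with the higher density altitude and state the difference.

Site P by 2188 ft

Site P: ISA temp = 0.8°C, deviation -4.8°C, DA = 7100 + 120 × (-4.8) = 6524 ft.
Site Q: ISA temp = 2.2°C, deviation -17.2°C, DA = 6400 + 120 × (-17.2) = 4336 ft.
Site P is higher by 6524 − 4336 = 2188 ft.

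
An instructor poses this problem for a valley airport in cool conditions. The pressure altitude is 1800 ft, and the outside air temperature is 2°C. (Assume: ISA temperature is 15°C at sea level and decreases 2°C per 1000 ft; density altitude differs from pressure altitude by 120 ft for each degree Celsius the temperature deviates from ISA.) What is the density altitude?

ISA temperature at 1800 ft = 15 − 2 × (1800/1000) = 11.4°C.
ISA deviation = 2 − 11.4 = -9.4°C.
Density altitude = 1800 + 120 × (-9.4) = 1800 + (-1128) = 672 ft.

672 ft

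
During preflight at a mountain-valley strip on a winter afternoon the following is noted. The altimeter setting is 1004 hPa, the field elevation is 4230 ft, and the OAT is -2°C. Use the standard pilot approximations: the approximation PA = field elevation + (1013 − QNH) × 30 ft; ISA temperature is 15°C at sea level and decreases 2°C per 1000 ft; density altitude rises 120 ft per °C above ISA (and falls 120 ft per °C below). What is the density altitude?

Pressure altitude = 4230 + (1013 − 1004) × 30 = 4230 + (+270) = 4500 ft.
ISA temperature at 4500 ft = 15 − 2 × (4500/1000) = 6°C.
ISA deviation = -2 − 6 = -8°C.
Density altitude = 4500 + 120 × (-8) = 3540 ft.

3540 ft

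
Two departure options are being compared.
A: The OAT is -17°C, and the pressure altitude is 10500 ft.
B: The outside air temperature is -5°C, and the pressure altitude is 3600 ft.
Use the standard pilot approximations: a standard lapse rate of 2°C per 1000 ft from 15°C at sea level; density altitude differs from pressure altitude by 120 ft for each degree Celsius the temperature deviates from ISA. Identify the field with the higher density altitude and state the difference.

A by 7116 ft

A: ISA temp = -6°C, deviation -11°C, DA = 10500 + 120 × (-11) = 9180 ft.
B: ISA temp = 7.8°C, deviation -12.8°C, DA = 3600 + 120 × (-12.8) = 2064 ft.
A is higher by 9180 − 2064 = 7116 ft.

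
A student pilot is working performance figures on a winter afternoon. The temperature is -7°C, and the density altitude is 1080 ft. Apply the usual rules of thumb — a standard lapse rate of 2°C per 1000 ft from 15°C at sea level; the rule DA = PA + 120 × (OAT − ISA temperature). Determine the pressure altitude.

3000 ft

DA = PA + 120 × (OAT − (15 − 2·PA/1000)) = PA + 120·OAT − 1800 + 0.24·PA = 1.24·PA + 120·OAT − 1800.
So 1.24·PA = 1080 − 120 × (-7) + 1800 = 3720.
PA = 3720 / 1.24 = 3000 ft.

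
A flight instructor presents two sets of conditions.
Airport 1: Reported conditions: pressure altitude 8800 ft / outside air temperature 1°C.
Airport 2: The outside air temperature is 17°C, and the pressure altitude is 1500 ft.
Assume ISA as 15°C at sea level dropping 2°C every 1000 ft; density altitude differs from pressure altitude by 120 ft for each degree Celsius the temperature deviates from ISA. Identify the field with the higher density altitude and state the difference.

Airport 1 by 7132 ft

Airport 1: ISA temp = -2.6°C, deviation +3.6°C, DA = 8800 + 120 × 3.6 = 9232 ft.
Airport 2: ISA temp = 12°C, deviation +5°C, DA = 1500 + 120 × 5 = 2100 ft.
Airport 1 is higher by 9232 − 2100 = 7132 ft.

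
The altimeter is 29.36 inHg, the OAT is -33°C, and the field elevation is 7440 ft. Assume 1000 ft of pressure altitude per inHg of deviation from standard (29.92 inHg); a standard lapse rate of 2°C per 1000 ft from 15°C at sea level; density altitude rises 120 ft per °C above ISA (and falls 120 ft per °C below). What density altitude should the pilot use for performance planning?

Pressure altitude = 7440 + (29.92 − 29.36) × 1000 = 7440 + (+560) = 8000 ft.
ISA temperature at 8000 ft = 15 − 2 × (8000/1000) = -1°C.
ISA deviation = -33 − (-1) = -32°C.
Density altitude = 8000 + 120 × (-32) = 4160 ft.

4160 ft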